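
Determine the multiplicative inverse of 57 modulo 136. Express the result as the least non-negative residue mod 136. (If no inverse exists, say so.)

Run Euclid on (136, 57):
136 = 2×57 + 22
57 = 2×22 + 13
22 = 1×13 + 9
13 = 1×9 + 4
9 = 2×4 + 1
4 = 4×1 + 0
The gcd is 1. Working backward:
1 = 9 − 2·4
1 = −2·13 + 3·9
1 = 3·22 − 5·13
1 = −5·57 + 13·22
1 = 13·136 − 31·57
So 57·(-31) ≡ 1 (mod 136), and -31 ≡ 105 (mod 136).

105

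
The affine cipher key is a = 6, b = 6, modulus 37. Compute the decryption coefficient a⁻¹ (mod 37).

31

gcd(37, 6) by repeated division:
37 = 6·6 + 1
6 = 6·1 + 0
The gcd is 1. Working backward:
1 = 37 − 6·6
Hence 6⁻¹ ≡ -6 ≡ 31 (mod 37).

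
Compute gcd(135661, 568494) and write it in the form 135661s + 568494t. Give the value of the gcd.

1

Euclidean algorithm:
568494 = 4·135661 + 25850
135661 = 5·25850 + 6411
25850 = 4·6411 + 206
6411 = 31·206 + 25
206 = 8·25 + 6
25 = 4·6 + 1
6 = 6·1 + 0
gcd(135661, 568494) = 1.
Express as a combination:
1 = 25 − 4·6
1 = −4·206 + 33·25
1 = 33·6411 − 1027·206
1 = −1027·25850 + 4141·6411
1 = 4141·135661 − 21732·25850
1 = −21732·568494 + 91069·135661
So 1 = (-21732)·568494 + (91069)·135661.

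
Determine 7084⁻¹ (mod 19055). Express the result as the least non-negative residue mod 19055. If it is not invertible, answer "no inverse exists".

Apply the Euclidean algorithm to 19055 and 7084:
19055 = 2*7084 + 4887
7084 = 1*4887 + 2197
4887 = 2*2197 + 493
2197 = 4*493 + 225
493 = 2*225 + 43
225 = 5*43 + 10
43 = 4*10 + 3
10 = 3*3 + 1
3 = 3*1 + 0
The gcd is 1. Working backward:
1 = 10 − 3·3
1 = −3·43 + 13·10
1 = 13·225 − 68·43
1 = −68·493 + 149·225
1 = 149·2197 − 664·493
1 = −664·4887 + 1477·2197
1 = 1477·7084 − 2141·4887
1 = −2141·19055 + 5759·7084
So 7084·5759 ≡ 1 (mod 19055).

5759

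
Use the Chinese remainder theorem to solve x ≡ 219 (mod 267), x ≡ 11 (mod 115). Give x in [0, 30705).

11166

Write x = 219 + 267·k. Then 267·k ≡ 11 − 219 ≡ 22 (mod 115).
Need 267⁻¹ mod 115. Extended Euclid on (115, 37):
115 = 3*37 + 4
37 = 9*4 + 1
4 = 4*1 + 0
Back-substitute:
1 = 37 − 9·4
1 = −9·115 + 28·37
267⁻¹ ≡ 28 (mod 115), so k ≡ 28·22 ≡ 41 (mod 115).
x = 219 + 267·41 = 11166.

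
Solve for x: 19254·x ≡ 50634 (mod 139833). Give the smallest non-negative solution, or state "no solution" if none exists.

16140

First find gcd(19254, 139833):
139833 = 7·19254 + 5055
19254 = 3·5055 + 4089
5055 = 1·4089 + 966
4089 = 4·966 + 225
966 = 4·225 + 66
225 = 3·66 + 27
66 = 2·27 + 12
27 = 2·12 + 3
12 = 4·3 + 0
gcd = 3 and 3 | 50634, so solutions exist. Divide through by 3: 6418x ≡ 16878 (mod 46611).
Now find 6418⁻¹ mod 46611:
46611 = 7*6418 + 1685
6418 = 3*1685 + 1363
1685 = 1*1363 + 322
1363 = 4*322 + 75
322 = 4*75 + 22
75 = 3*22 + 9
22 = 2*9 + 4
9 = 2*4 + 1
4 = 4*1 + 0
Back-substitute:
1 = 9 − 2·4
1 = −2·22 + 5·9
1 = 5·75 − 17·22
1 = −17·322 + 73·75
1 = 73·1363 − 309·322
1 = −309·1685 + 382·1363
1 = 382·6418 − 1455·1685
1 = −1455·46611 + 10567·6418
So 6418⁻¹ ≡ 10567 (mod 46611).
Then x ≡ 10567·16878 ≡ 16140 (mod 46611); the smallest non-negative solution is x = 16140.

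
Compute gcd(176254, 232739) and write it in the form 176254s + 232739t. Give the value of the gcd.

13

Apply Euclid's algorithm to 232739 and 176254:
232739 = 1·176254 + 56485
176254 = 3·56485 + 6799
56485 = 8·6799 + 2093
6799 = 3·2093 + 520
2093 = 4·520 + 13
520 = 40·13 + 0
gcd(176254, 232739) = 13.
Working backward:
13 = 2093 − 4·520
13 = −4·6799 + 13·2093
13 = 13·56485 − 108·6799
13 = −108·176254 + 337·56485
13 = 337·232739 − 445·176254
So 13 = (337)·232739 + (-445)·176254.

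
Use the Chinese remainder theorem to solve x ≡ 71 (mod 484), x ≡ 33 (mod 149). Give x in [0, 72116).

Write x = 71 + 484·k. Then 484·k ≡ 33 − 71 ≡ 111 (mod 149).
Need 484⁻¹ mod 149. Extended Euclid on (149, 37):
149 = 4×37 + 1
37 = 37×1 + 0
Back-substitute:
1 = 149 − 4·37
484⁻¹ ≡ 145 (mod 149), so k ≡ 145·111 ≡ 3 (mod 149).
x = 71 + 484·3 = 1523.

1523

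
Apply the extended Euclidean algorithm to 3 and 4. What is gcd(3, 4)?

1

Euclidean algorithm:
4 = 1*3 + 1
3 = 3*1 + 0
gcd(3, 4) = 1.
Back-substituting:
1 = 4 − 3
So 1 = (1)·4 + (-1)·3.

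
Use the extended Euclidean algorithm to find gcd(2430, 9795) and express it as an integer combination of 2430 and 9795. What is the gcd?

15

Apply Euclid's algorithm to 9795 and 2430:
9795 = 4*2430 + 75
2430 = 32*75 + 30
75 = 2*30 + 15
30 = 2*15 + 0
gcd(2430, 9795) = 15.
Working backward:
15 = 75 − 2·30
15 = −2·2430 + 65·75
15 = 65·9795 − 262·2430
So 15 = (65)·9795 + (-262)·2430.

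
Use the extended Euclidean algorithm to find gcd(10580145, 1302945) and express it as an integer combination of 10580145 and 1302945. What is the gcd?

15

Euclidean algorithm:
10580145 = 8*1302945 + 156585
1302945 = 8*156585 + 50265
156585 = 3*50265 + 5790
50265 = 8*5790 + 3945
5790 = 1*3945 + 1845
3945 = 2*1845 + 255
1845 = 7*255 + 60
255 = 4*60 + 15
60 = 4*15 + 0
gcd(10580145, 1302945) = 15.
Express as a combination:
15 = 255 − 4·60
15 = −4·1845 + 29·255
15 = 29·3945 − 62·1845
15 = −62·5790 + 91·3945
15 = 91·50265 − 790·5790
15 = −790·156585 + 2461·50265
15 = 2461·1302945 − 20478·156585
15 = −20478·10580145 + 166285·1302945
So 15 = (-20478)·10580145 + (166285)·1302945.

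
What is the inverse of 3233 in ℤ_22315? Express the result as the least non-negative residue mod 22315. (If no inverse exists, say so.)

Apply the Euclidean algorithm to 22315 and 3233:
22315 = 6*3233 + 2917
3233 = 1*2917 + 316
2917 = 9*316 + 73
316 = 4*73 + 24
73 = 3*24 + 1
24 = 24*1 + 0
gcd = 1, so the inverse exists. Back-substitute:
1 = 73 − 3·24
1 = −3·316 + 13·73
1 = 13·2917 − 120·316
1 = −120·3233 + 133·2917
1 = 133·22315 − 918·3233
Thus 3233·(-918) ≡ 1 (mod 22315); reducing, -918 mod 22315 = 21397.

21397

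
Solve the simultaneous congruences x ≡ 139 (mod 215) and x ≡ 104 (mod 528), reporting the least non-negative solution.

105704

Write x = 139 + 215·k. Then 215·k ≡ 104 − 139 ≡ 493 (mod 528).
Need 215⁻¹ mod 528. Extended Euclid on (528, 215):
528 = 2*215 + 98
215 = 2*98 + 19
98 = 5*19 + 3
19 = 6*3 + 1
3 = 3*1 + 0
Back-substitute:
1 = 19 − 6·3
1 = −6·98 + 31·19
1 = 31·215 − 68·98
1 = −68·528 + 167·215
215⁻¹ ≡ 167 (mod 528), so k ≡ 167·493 ≡ 491 (mod 528).
x = 139 + 215·491 = 105704.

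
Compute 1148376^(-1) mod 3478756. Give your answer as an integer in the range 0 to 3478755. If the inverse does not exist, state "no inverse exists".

no inverse exists

Euclidean algorithm on 3478756, 1148376:
3478756 = 3×1148376 + 33628
1148376 = 34×33628 + 5024
33628 = 6×5024 + 3484
5024 = 1×3484 + 1540
3484 = 2×1540 + 404
1540 = 3×404 + 328
404 = 1×328 + 76
328 = 4×76 + 24
76 = 3×24 + 4
24 = 6×4 + 0
The gcd is 4, not 1, hence no inverse exists.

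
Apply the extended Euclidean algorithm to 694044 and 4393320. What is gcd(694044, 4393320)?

Euclidean algorithm:
4393320 = 6·694044 + 229056
694044 = 3·229056 + 6876
229056 = 33·6876 + 2148
6876 = 3·2148 + 432
2148 = 4·432 + 420
432 = 1·420 + 12
420 = 35·12 + 0
gcd(694044, 4393320) = 12.
Back-substituting:
12 = 432 − 420
12 = −2148 + 5·432
12 = 5·6876 − 16·2148
12 = −16·229056 + 533·6876
12 = 533·694044 − 1615·229056
12 = −1615·4393320 + 10223·694044
So 12 = (-1615)·4393320 + (10223)·694044.

12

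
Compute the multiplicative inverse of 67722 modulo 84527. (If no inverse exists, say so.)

3536

Extended Euclidean algorithm:
84527 = 1×67722 + 16805
67722 = 4×16805 + 502
16805 = 33×502 + 239
502 = 2×239 + 24
239 = 9×24 + 23
24 = 1×23 + 1
23 = 23×1 + 0
The gcd is 1. Working backward:
1 = 24 − 23
1 = −239 + 10·24
1 = 10·502 − 21·239
1 = −21·16805 + 703·502
1 = 703·67722 − 2833·16805
1 = −2833·84527 + 3536·67722
So 67722·3536 ≡ 1 (mod 84527).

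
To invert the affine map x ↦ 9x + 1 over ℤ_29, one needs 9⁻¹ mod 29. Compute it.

Run Euclid on (29, 9):
29 = 3×9 + 2
9 = 4×2 + 1
2 = 2×1 + 0
The gcd is 1. Working backward:
1 = 9 − 4·2
1 = −4·29 + 13·9
So 9·13 ≡ 1 (mod 29).

13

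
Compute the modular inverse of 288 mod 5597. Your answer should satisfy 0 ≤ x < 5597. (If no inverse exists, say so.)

Run Euclid on (5597, 288):
5597 = 19×288 + 125
288 = 2×125 + 38
125 = 3×38 + 11
38 = 3×11 + 5
11 = 2×5 + 1
5 = 5×1 + 0
The gcd is 1. Working backward:
1 = 11 − 2·5
1 = −2·38 + 7·11
1 = 7·125 − 23·38
1 = −23·288 + 53·125
1 = 53·5597 − 1030·288
Thus 288·(-1030) ≡ 1 (mod 5597); reducing, -1030 mod 5597 = 4567.

4567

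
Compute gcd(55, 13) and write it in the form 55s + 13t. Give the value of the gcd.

1

Apply Euclid's algorithm to 55 and 13:
55 = 4·13 + 3
13 = 4·3 + 1
3 = 3·1 + 0
gcd(55, 13) = 1.
Working backward:
1 = 13 − 4·3
1 = −4·55 + 17·13
So 1 = (-4)·55 + (17)·13.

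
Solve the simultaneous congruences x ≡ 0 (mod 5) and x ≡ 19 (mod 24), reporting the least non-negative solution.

Write x = 0 + 5·k. Then 5·k ≡ 19 − 0 ≡ 19 (mod 24).
Need 5⁻¹ mod 24. Extended Euclid on (24, 5):
24 = 4×5 + 4
5 = 1×4 + 1
4 = 4×1 + 0
Back-substitute:
1 = 5 − 4
1 = −24 + 5·5
5⁻¹ ≡ 5 (mod 24), so k ≡ 5·19 ≡ 23 (mod 24).
x = 0 + 5·23 = 115.

115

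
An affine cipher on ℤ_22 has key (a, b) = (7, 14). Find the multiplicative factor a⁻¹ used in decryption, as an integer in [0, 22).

19

Run Euclid on (22, 7):
22 = 3×7 + 1
7 = 7×1 + 0
The gcd is 1. Working backward:
1 = 22 − 3·7
Hence 7⁻¹ ≡ -3 ≡ 19 (mod 22).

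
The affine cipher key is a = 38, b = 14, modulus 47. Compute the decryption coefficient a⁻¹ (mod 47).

Apply the Euclidean algorithm to 47 and 38:
47 = 1*38 + 9
38 = 4*9 + 2
9 = 4*2 + 1
2 = 2*1 + 0
The gcd is 1. Working backward:
1 = 9 − 4·2
1 = −4·38 + 17·9
1 = 17·47 − 21·38
Hence 38⁻¹ ≡ -21 ≡ 26 (mod 47).

26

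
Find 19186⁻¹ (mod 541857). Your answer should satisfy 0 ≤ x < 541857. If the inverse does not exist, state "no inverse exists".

221335

gcd(541857, 19186) by repeated division:
541857 = 28·19186 + 4649
19186 = 4·4649 + 590
4649 = 7·590 + 519
590 = 1·519 + 71
519 = 7·71 + 22
71 = 3·22 + 5
22 = 4·5 + 2
5 = 2·2 + 1
2 = 2·1 + 0
The gcd is 1. Working backward:
1 = 5 − 2·2
1 = −2·22 + 9·5
1 = 9·71 − 29·22
1 = −29·519 + 212·71
1 = 212·590 − 241·519
1 = −241·4649 + 1899·590
1 = 1899·19186 − 7837·4649
1 = −7837·541857 + 221335·19186
So 19186·221335 ≡ 1 (mod 541857).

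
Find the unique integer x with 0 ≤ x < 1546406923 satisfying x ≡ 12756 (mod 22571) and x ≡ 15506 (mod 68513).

Write x = 12756 + 22571·k. Then 22571·k ≡ 15506 − 12756 ≡ 2750 (mod 68513).
Need 22571⁻¹ mod 68513. Extended Euclid on (68513, 22571):
68513 = 3*22571 + 800
22571 = 28*800 + 171
800 = 4*171 + 116
171 = 1*116 + 55
116 = 2*55 + 6
55 = 9*6 + 1
6 = 6*1 + 0
Back-substitute:
1 = 55 − 9·6
1 = −9·116 + 19·55
1 = 19·171 − 28·116
1 = −28·800 + 131·171
1 = 131·22571 − 3696·800
1 = −3696·68513 + 11219·22571
22571⁻¹ ≡ 11219 (mod 68513), so k ≡ 11219·2750 ≡ 21400 (mod 68513).
x = 12756 + 22571·21400 = 483032156.

483032156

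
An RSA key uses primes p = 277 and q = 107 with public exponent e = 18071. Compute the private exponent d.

28487

φ(n) = (p−1)(q−1) = 276·106 = 29256.
Need d with 18071·d ≡ 1 (mod 29256). Apply the extended Euclidean algorithm:
29256 = 1*18071 + 11185
18071 = 1*11185 + 6886
11185 = 1*6886 + 4299
6886 = 1*4299 + 2587
4299 = 1*2587 + 1712
2587 = 1*1712 + 875
1712 = 1*875 + 837
875 = 1*837 + 38
837 = 22*38 + 1
38 = 38*1 + 0
Back-substitute:
1 = 837 − 22·38
1 = −22·875 + 23·837
1 = 23·1712 − 45·875
1 = −45·2587 + 68·1712
1 = 68·4299 − 113·2587
1 = −113·6886 + 181·4299
1 = 181·11185 − 294·6886
1 = −294·18071 + 475·11185
1 = 475·29256 − 769·18071
So 18071·(-769) ≡ 1 (mod 29256), hence d ≡ -769 ≡ 28487 (mod 29256).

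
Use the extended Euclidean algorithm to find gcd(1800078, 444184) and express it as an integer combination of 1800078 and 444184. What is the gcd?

Euclidean algorithm:
1800078 = 4*444184 + 23342
444184 = 19*23342 + 686
23342 = 34*686 + 18
686 = 38*18 + 2
18 = 9*2 + 0
gcd(1800078, 444184) = 2.
Express as a combination:
2 = 686 − 38·18
2 = −38·23342 + 1293·686
2 = 1293·444184 − 24605·23342
2 = −24605·1800078 + 99713·444184
So 2 = (-24605)·1800078 + (99713)·444184.

2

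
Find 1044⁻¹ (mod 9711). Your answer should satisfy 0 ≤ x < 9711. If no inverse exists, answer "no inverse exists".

no inverse exists

Compute gcd(1044, 9711):
9711 = 9×1044 + 315
1044 = 3×315 + 99
315 = 3×99 + 18
99 = 5×18 + 9
18 = 2×9 + 0
gcd(1044, 9711) = 9 ≠ 1, so 1044 has no multiplicative inverse modulo 9711.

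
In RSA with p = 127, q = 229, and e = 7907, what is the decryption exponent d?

7499

φ(n) = (p−1)(q−1) = 126·228 = 28728.
Need d with 7907·d ≡ 1 (mod 28728). Apply the extended Euclidean algorithm:
28728 = 3·7907 + 5007
7907 = 1·5007 + 2900
5007 = 1·2900 + 2107
2900 = 1·2107 + 793
2107 = 2·793 + 521
793 = 1·521 + 272
521 = 1·272 + 249
272 = 1·249 + 23
249 = 10·23 + 19
23 = 1·19 + 4
19 = 4·4 + 3
4 = 1·3 + 1
3 = 3·1 + 0
Back-substitute:
1 = 4 − 3
1 = −19 + 5·4
1 = 5·23 − 6·19
1 = −6·249 + 65·23
1 = 65·272 − 71·249
1 = −71·521 + 136·272
1 = 136·793 − 207·521
1 = −207·2107 + 550·793
1 = 550·2900 − 757·2107
1 = −757·5007 + 1307·2900
1 = 1307·7907 − 2064·5007
1 = −2064·28728 + 7499·7907
So 7907·7499 ≡ 1 (mod 28728), hence d = 7499.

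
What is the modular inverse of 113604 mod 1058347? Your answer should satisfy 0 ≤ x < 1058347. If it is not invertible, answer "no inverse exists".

349177

Run Euclid on (1058347, 113604):
1058347 = 9×113604 + 35911
113604 = 3×35911 + 5871
35911 = 6×5871 + 685
5871 = 8×685 + 391
685 = 1×391 + 294
391 = 1×294 + 97
294 = 3×97 + 3
97 = 32×3 + 1
3 = 3×1 + 0
The gcd is 1. Working backward:
1 = 97 − 32·3
1 = −32·294 + 97·97
1 = 97·391 − 129·294
1 = −129·685 + 226·391
1 = 226·5871 − 1937·685
1 = −1937·35911 + 11848·5871
1 = 11848·113604 − 37481·35911
1 = −37481·1058347 + 349177·113604
So 113604·349177 ≡ 1 (mod 1058347).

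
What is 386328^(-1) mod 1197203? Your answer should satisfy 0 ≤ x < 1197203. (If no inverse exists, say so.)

609017

Run Euclid on (1197203, 386328):
1197203 = 3*386328 + 38219
386328 = 10*38219 + 4138
38219 = 9*4138 + 977
4138 = 4*977 + 230
977 = 4*230 + 57
230 = 4*57 + 2
57 = 28*2 + 1
2 = 2*1 + 0
gcd = 1, so the inverse exists. Back-substitute:
1 = 57 − 28·2
1 = −28·230 + 113·57
1 = 113·977 − 480·230
1 = −480·4138 + 2033·977
1 = 2033·38219 − 18777·4138
1 = −18777·386328 + 189803·38219
1 = 189803·1197203 − 588186·386328
So 386328·(-588186) ≡ 1 (mod 1197203), and -588186 ≡ 609017 (mod 1197203).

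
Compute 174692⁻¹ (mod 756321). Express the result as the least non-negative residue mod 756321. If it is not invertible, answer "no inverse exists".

688985

gcd(756321, 174692) by repeated division:
756321 = 4*174692 + 57553
174692 = 3*57553 + 2033
57553 = 28*2033 + 629
2033 = 3*629 + 146
629 = 4*146 + 45
146 = 3*45 + 11
45 = 4*11 + 1
11 = 11*1 + 0
Since gcd(174692, 756321) = 1, back-substitute to write 1 as a combination:
1 = 45 − 4·11
1 = −4·146 + 13·45
1 = 13·629 − 56·146
1 = −56·2033 + 181·629
1 = 181·57553 − 5124·2033
1 = −5124·174692 + 15553·57553
1 = 15553·756321 − 67336·174692
So 174692·(-67336) ≡ 1 (mod 756321), and -67336 ≡ 688985 (mod 756321).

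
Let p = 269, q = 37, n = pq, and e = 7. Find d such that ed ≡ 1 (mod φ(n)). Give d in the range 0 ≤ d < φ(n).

φ(n) = (p−1)(q−1) = 268·36 = 9648.
Need d with 7·d ≡ 1 (mod 9648). Apply the extended Euclidean algorithm:
9648 = 1378·7 + 2
7 = 3·2 + 1
2 = 2·1 + 0
Back-substitute:
1 = 7 − 3·2
1 = −3·9648 + 4135·7
So 7·4135 ≡ 1 (mod 9648), hence d = 4135.

4135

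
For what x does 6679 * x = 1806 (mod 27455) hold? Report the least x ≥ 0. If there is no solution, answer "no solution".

16114

First find gcd(6679, 27455):
27455 = 4*6679 + 739
6679 = 9*739 + 28
739 = 26*28 + 11
28 = 2*11 + 6
11 = 1*6 + 5
6 = 1*5 + 1
5 = 5*1 + 0
gcd = 1, so a unique solution mod 27455 exists.
Back-substitute for the Bézout coefficients:
1 = 6 − 5
1 = −11 + 2·6
1 = 2·28 − 5·11
1 = −5·739 + 132·28
1 = 132·6679 − 1193·739
1 = −1193·27455 + 4904·6679
So 6679·(4904) ≡ 1 (mod 27455), giving 6679⁻¹ ≡ 4904.
x ≡ 6679⁻¹·1806 ≡ 4904·1806 ≡ 16114 (mod 27455).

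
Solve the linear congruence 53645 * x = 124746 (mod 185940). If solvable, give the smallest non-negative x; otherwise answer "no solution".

no solution

gcd(53645, 185940):
185940 = 3*53645 + 25005
53645 = 2*25005 + 3635
25005 = 6*3635 + 3195
3635 = 1*3195 + 440
3195 = 7*440 + 115
440 = 3*115 + 95
115 = 1*95 + 20
95 = 4*20 + 15
20 = 1*15 + 5
15 = 3*5 + 0
gcd = 5, but 5 ∤ 124746, so the congruence has no solution.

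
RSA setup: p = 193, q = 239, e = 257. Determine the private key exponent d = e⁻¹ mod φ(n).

φ(n) = (p−1)(q−1) = 192·238 = 45696.
Need d with 257·d ≡ 1 (mod 45696). Apply the extended Euclidean algorithm:
45696 = 177·257 + 207
257 = 1·207 + 50
207 = 4·50 + 7
50 = 7·7 + 1
7 = 7·1 + 0
Back-substitute:
1 = 50 − 7·7
1 = −7·207 + 29·50
1 = 29·257 − 36·207
1 = −36·45696 + 6401·257
So 257·6401 ≡ 1 (mod 45696), hence d = 6401.

6401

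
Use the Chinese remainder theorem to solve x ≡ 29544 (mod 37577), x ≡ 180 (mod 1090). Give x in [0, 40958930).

Write x = 29544 + 37577·k. Then 37577·k ≡ 180 − 29544 ≡ 66 (mod 1090).
Need 37577⁻¹ mod 1090. Extended Euclid on (1090, 517):
1090 = 2*517 + 56
517 = 9*56 + 13
56 = 4*13 + 4
13 = 3*4 + 1
4 = 4*1 + 0
Back-substitute:
1 = 13 − 3·4
1 = −3·56 + 13·13
1 = 13·517 − 120·56
1 = −120·1090 + 253·517
37577⁻¹ ≡ 253 (mod 1090), so k ≡ 253·66 ≡ 348 (mod 1090).
x = 29544 + 37577·348 = 13106340.

13106340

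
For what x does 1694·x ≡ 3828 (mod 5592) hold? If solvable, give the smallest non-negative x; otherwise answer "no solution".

438

First find gcd(1694, 5592):
5592 = 3·1694 + 510
1694 = 3·510 + 164
510 = 3·164 + 18
164 = 9·18 + 2
18 = 9·2 + 0
gcd = 2 and 2 | 3828, so solutions exist. Divide through by 2: 847x ≡ 1914 (mod 2796).
Now find 847⁻¹ mod 2796:
2796 = 3×847 + 255
847 = 3×255 + 82
255 = 3×82 + 9
82 = 9×9 + 1
9 = 9×1 + 0
Back-substitute:
1 = 82 − 9·9
1 = −9·255 + 28·82
1 = 28·847 − 93·255
1 = −93·2796 + 307·847
So 847⁻¹ ≡ 307 (mod 2796).
Then x ≡ 307·1914 ≡ 438 (mod 2796); the smallest non-negative solution is x = 438.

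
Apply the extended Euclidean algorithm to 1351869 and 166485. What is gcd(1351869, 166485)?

3

Repeated division:
1351869 = 8×166485 + 19989
166485 = 8×19989 + 6573
19989 = 3×6573 + 270
6573 = 24×270 + 93
270 = 2×93 + 84
93 = 1×84 + 9
84 = 9×9 + 3
9 = 3×3 + 0
gcd(1351869, 166485) = 3.
Back-substituting:
3 = 84 − 9·9
3 = −9·93 + 10·84
3 = 10·270 − 29·93
3 = −29·6573 + 706·270
3 = 706·19989 − 2147·6573
3 = −2147·166485 + 17882·19989
3 = 17882·1351869 − 145203·166485
So 3 = (17882)·1351869 + (-145203)·166485.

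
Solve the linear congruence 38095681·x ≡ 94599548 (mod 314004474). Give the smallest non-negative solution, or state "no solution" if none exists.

First find gcd(38095681, 314004474):
314004474 = 8·38095681 + 9239026
38095681 = 4·9239026 + 1139577
9239026 = 8·1139577 + 122410
1139577 = 9·122410 + 37887
122410 = 3·37887 + 8749
37887 = 4·8749 + 2891
8749 = 3·2891 + 76
2891 = 38·76 + 3
76 = 25·3 + 1
3 = 3·1 + 0
gcd = 1, so a unique solution mod 314004474 exists.
Back-substitute for the Bézout coefficients:
1 = 76 − 25·3
1 = −25·2891 + 951·76
1 = 951·8749 − 2878·2891
1 = −2878·37887 + 12463·8749
1 = 12463·122410 − 40267·37887
1 = −40267·1139577 + 374866·122410
1 = 374866·9239026 − 3039195·1139577
1 = −3039195·38095681 + 12531646·9239026
1 = 12531646·314004474 − 103292363·38095681
So 38095681·(-103292363) ≡ 1 (mod 314004474), giving 38095681⁻¹ ≡ 210712111.
x ≡ 38095681⁻¹·94599548 ≡ 210712111·94599548 ≡ 173411876 (mod 314004474).

173411876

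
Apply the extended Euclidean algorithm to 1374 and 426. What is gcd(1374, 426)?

Apply Euclid's algorithm to 1374 and 426:
1374 = 3·426 + 96
426 = 4·96 + 42
96 = 2·42 + 12
42 = 3·12 + 6
12 = 2·6 + 0
gcd(1374, 426) = 6.
Back-substituting:
6 = 42 − 3·12
6 = −3·96 + 7·42
6 = 7·426 − 31·96
6 = −31·1374 + 100·426
So 6 = (-31)·1374 + (100)·426.

6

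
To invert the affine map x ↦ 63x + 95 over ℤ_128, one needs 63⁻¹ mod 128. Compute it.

gcd(128, 63) by repeated division:
128 = 2·63 + 2
63 = 31·2 + 1
2 = 2·1 + 0
The gcd is 1. Working backward:
1 = 63 − 31·2
1 = −31·128 + 63·63
So 63·63 ≡ 1 (mod 128).

63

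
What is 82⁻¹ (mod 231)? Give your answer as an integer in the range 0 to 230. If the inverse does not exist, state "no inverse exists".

31

Run Euclid on (231, 82):
231 = 2*82 + 67
82 = 1*67 + 15
67 = 4*15 + 7
15 = 2*7 + 1
7 = 7*1 + 0
Since gcd(82, 231) = 1, back-substitute to write 1 as a combination:
1 = 15 − 2·7
1 = −2·67 + 9·15
1 = 9·82 − 11·67
1 = −11·231 + 31·82
So 82·31 ≡ 1 (mod 231).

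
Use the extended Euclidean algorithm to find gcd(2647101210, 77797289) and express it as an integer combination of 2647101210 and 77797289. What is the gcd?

Euclidean algorithm:
2647101210 = 34×77797289 + 1993384
77797289 = 39×1993384 + 55313
1993384 = 36×55313 + 2116
55313 = 26×2116 + 297
2116 = 7×297 + 37
297 = 8×37 + 1
37 = 37×1 + 0
gcd(2647101210, 77797289) = 1.
Back-substituting:
1 = 297 − 8·37
1 = −8·2116 + 57·297
1 = 57·55313 − 1490·2116
1 = −1490·1993384 + 53697·55313
1 = 53697·77797289 − 2095673·1993384
1 = −2095673·2647101210 + 71306579·77797289
So 1 = (-2095673)·2647101210 + (71306579)·77797289.

1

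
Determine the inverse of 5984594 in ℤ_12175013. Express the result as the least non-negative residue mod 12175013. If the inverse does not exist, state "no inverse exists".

6756903

Extended Euclidean algorithm:
12175013 = 2·5984594 + 205825
5984594 = 29·205825 + 15669
205825 = 13·15669 + 2128
15669 = 7·2128 + 773
2128 = 2·773 + 582
773 = 1·582 + 191
582 = 3·191 + 9
191 = 21·9 + 2
9 = 4·2 + 1
2 = 2·1 + 0
Since gcd(5984594, 12175013) = 1, back-substitute to write 1 as a combination:
1 = 9 − 4·2
1 = −4·191 + 85·9
1 = 85·582 − 259·191
1 = −259·773 + 344·582
1 = 344·2128 − 947·773
1 = −947·15669 + 6973·2128
1 = 6973·205825 − 91596·15669
1 = −91596·5984594 + 2663257·205825
1 = 2663257·12175013 − 5418110·5984594
So 5984594·(-5418110) ≡ 1 (mod 12175013), and -5418110 ≡ 6756903 (mod 12175013).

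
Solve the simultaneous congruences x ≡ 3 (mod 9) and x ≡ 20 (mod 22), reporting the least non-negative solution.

174

Write x = 3 + 9·k. Then 9·k ≡ 20 − 3 ≡ 17 (mod 22).
Need 9⁻¹ mod 22. Extended Euclid on (22, 9):
22 = 2·9 + 4
9 = 2·4 + 1
4 = 4·1 + 0
Back-substitute:
1 = 9 − 2·4
1 = −2·22 + 5·9
9⁻¹ ≡ 5 (mod 22), so k ≡ 5·17 ≡ 19 (mod 22).
x = 3 + 9·19 = 174.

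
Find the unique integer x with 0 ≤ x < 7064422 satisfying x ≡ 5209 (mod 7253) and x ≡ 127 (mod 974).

Write x = 5209 + 7253·k. Then 7253·k ≡ 127 − 5209 ≡ 762 (mod 974).
Need 7253⁻¹ mod 974. Extended Euclid on (974, 435):
974 = 2×435 + 104
435 = 4×104 + 19
104 = 5×19 + 9
19 = 2×9 + 1
9 = 9×1 + 0
Back-substitute:
1 = 19 − 2·9
1 = −2·104 + 11·19
1 = 11·435 − 46·104
1 = −46·974 + 103·435
7253⁻¹ ≡ 103 (mod 974), so k ≡ 103·762 ≡ 566 (mod 974).
x = 5209 + 7253·566 = 4110407.

4110407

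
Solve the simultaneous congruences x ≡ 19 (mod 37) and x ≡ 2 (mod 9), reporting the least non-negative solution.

56

Write x = 19 + 37·k. Then 37·k ≡ 2 − 19 ≡ 1 (mod 9).
Need 37⁻¹ mod 9. Extended Euclid on (9, 1):
9 = 9·1 + 0
37⁻¹ ≡ 1 (mod 9), so k ≡ 1·1 ≡ 1 (mod 9).
x = 19 + 37·1 = 56.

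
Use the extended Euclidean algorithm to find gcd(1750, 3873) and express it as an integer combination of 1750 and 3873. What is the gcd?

1

Apply Euclid's algorithm to 3873 and 1750:
3873 = 2·1750 + 373
1750 = 4·373 + 258
373 = 1·258 + 115
258 = 2·115 + 28
115 = 4·28 + 3
28 = 9·3 + 1
3 = 3·1 + 0
gcd(1750, 3873) = 1.
Back-substituting:
1 = 28 − 9·3
1 = −9·115 + 37·28
1 = 37·258 − 83·115
1 = −83·373 + 120·258
1 = 120·1750 − 563·373
1 = −563·3873 + 1246·1750
So 1 = (-563)·3873 + (1246)·1750.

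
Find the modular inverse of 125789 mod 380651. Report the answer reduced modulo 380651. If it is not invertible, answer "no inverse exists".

Extended Euclidean algorithm:
380651 = 3·125789 + 3284
125789 = 38·3284 + 997
3284 = 3·997 + 293
997 = 3·293 + 118
293 = 2·118 + 57
118 = 2·57 + 4
57 = 14·4 + 1
4 = 4·1 + 0
gcd = 1, so the inverse exists. Back-substitute:
1 = 57 − 14·4
1 = −14·118 + 29·57
1 = 29·293 − 72·118
1 = −72·997 + 245·293
1 = 245·3284 − 807·997
1 = −807·125789 + 30911·3284
1 = 30911·380651 − 93540·125789
Thus 125789·(-93540) ≡ 1 (mod 380651); reducing, -93540 mod 380651 = 287111.

287111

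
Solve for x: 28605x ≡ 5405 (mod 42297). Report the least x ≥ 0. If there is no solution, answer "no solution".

no solution

gcd(28605, 42297):
42297 = 1×28605 + 13692
28605 = 2×13692 + 1221
13692 = 11×1221 + 261
1221 = 4×261 + 177
261 = 1×177 + 84
177 = 2×84 + 9
84 = 9×9 + 3
9 = 3×3 + 0
gcd = 3, but 3 ∤ 5405, so the congruence has no solution.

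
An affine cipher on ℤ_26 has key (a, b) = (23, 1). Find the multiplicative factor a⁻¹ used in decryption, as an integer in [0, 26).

17

Extended Euclidean algorithm:
26 = 1*23 + 3
23 = 7*3 + 2
3 = 1*2 + 1
2 = 2*1 + 0
gcd = 1, so the inverse exists. Back-substitute:
1 = 3 − 2
1 = −23 + 8·3
1 = 8·26 − 9·23
Thus 23·(-9) ≡ 1 (mod 26); reducing, -9 mod 26 = 17.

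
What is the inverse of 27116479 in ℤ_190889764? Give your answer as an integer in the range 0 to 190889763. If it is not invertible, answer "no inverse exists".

Euclidean algorithm on 190889764, 27116479:
190889764 = 7·27116479 + 1074411
27116479 = 25·1074411 + 256204
1074411 = 4·256204 + 49595
256204 = 5·49595 + 8229
49595 = 6·8229 + 221
8229 = 37·221 + 52
221 = 4·52 + 13
52 = 4·13 + 0
Since gcd = 13 > 1, 27116479 is not a unit mod 190889764.

no inverse exists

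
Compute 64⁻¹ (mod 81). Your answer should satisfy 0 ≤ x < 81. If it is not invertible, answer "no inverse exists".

19

Apply the Euclidean algorithm to 81 and 64:
81 = 1*64 + 17
64 = 3*17 + 13
17 = 1*13 + 4
13 = 3*4 + 1
4 = 4*1 + 0
gcd = 1, so the inverse exists. Back-substitute:
1 = 13 − 3·4
1 = −3·17 + 4·13
1 = 4·64 − 15·17
1 = −15·81 + 19·64
So 64·19 ≡ 1 (mod 81).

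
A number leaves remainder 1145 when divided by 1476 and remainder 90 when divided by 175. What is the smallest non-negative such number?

Write x = 1145 + 1476·k. Then 1476·k ≡ 90 − 1145 ≡ 170 (mod 175).
Need 1476⁻¹ mod 175. Extended Euclid on (175, 76):
175 = 2*76 + 23
76 = 3*23 + 7
23 = 3*7 + 2
7 = 3*2 + 1
2 = 2*1 + 0
Back-substitute:
1 = 7 − 3·2
1 = −3·23 + 10·7
1 = 10·76 − 33·23
1 = −33·175 + 76·76
1476⁻¹ ≡ 76 (mod 175), so k ≡ 76·170 ≡ 145 (mod 175).
x = 1145 + 1476·145 = 215165.

215165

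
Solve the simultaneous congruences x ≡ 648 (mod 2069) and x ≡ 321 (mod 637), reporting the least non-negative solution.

805489

Write x = 648 + 2069·k. Then 2069·k ≡ 321 − 648 ≡ 310 (mod 637).
Need 2069⁻¹ mod 637. Extended Euclid on (637, 158):
637 = 4·158 + 5
158 = 31·5 + 3
5 = 1·3 + 2
3 = 1·2 + 1
2 = 2·1 + 0
Back-substitute:
1 = 3 − 2
1 = −5 + 2·3
1 = 2·158 − 63·5
1 = −63·637 + 254·158
2069⁻¹ ≡ 254 (mod 637), so k ≡ 254·310 ≡ 389 (mod 637).
x = 648 + 2069·389 = 805489.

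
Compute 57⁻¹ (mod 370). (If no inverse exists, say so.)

Apply the Euclidean algorithm to 370 and 57:
370 = 6·57 + 28
57 = 2·28 + 1
28 = 28·1 + 0
Since gcd(57, 370) = 1, back-substitute to write 1 as a combination:
1 = 57 − 2·28
1 = −2·370 + 13·57
So 57·13 ≡ 1 (mod 370).

13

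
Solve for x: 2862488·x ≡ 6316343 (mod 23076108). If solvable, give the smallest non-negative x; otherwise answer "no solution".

no solution

gcd(2862488, 23076108):
23076108 = 8*2862488 + 176204
2862488 = 16*176204 + 43224
176204 = 4*43224 + 3308
43224 = 13*3308 + 220
3308 = 15*220 + 8
220 = 27*8 + 4
8 = 2*4 + 0
gcd = 4, but 4 ∤ 6316343, so the congruence has no solution.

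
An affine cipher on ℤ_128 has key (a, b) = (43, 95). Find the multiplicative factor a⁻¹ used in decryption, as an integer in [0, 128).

3

Extended Euclidean algorithm:
128 = 2*43 + 42
43 = 1*42 + 1
42 = 42*1 + 0
gcd = 1, so the inverse exists. Back-substitute:
1 = 43 − 42
1 = −128 + 3·43
So 43·3 ≡ 1 (mod 128).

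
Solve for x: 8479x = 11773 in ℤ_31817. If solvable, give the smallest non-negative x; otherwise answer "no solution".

First find gcd(8479, 31817):
31817 = 3*8479 + 6380
8479 = 1*6380 + 2099
6380 = 3*2099 + 83
2099 = 25*83 + 24
83 = 3*24 + 11
24 = 2*11 + 2
11 = 5*2 + 1
2 = 2*1 + 0
gcd = 1, so a unique solution mod 31817 exists.
Back-substitute for the Bézout coefficients:
1 = 11 − 5·2
1 = −5·24 + 11·11
1 = 11·83 − 38·24
1 = −38·2099 + 961·83
1 = 961·6380 − 2921·2099
1 = −2921·8479 + 3882·6380
1 = 3882·31817 − 14567·8479
So 8479·(-14567) ≡ 1 (mod 31817), giving 8479⁻¹ ≡ 17250.
x ≡ 8479⁻¹·11773 ≡ 17250·11773 ≡ 28156 (mod 31817).

28156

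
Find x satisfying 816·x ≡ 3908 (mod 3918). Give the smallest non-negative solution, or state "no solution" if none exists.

gcd(816, 3918):
3918 = 4·816 + 654
816 = 1·654 + 162
654 = 4·162 + 6
162 = 27·6 + 0
gcd = 6, but 6 ∤ 3908, so the congruence has no solution.

no solution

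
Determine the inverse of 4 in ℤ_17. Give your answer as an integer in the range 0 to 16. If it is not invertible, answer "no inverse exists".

13

gcd(17, 4) by repeated division:
17 = 4·4 + 1
4 = 4·1 + 0
gcd = 1, so the inverse exists. Back-substitute:
1 = 17 − 4·4
Thus 4·(-4) ≡ 1 (mod 17); reducing, -4 mod 17 = 13.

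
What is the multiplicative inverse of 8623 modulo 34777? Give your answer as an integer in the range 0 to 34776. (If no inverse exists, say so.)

Run Euclid on (34777, 8623):
34777 = 4·8623 + 285
8623 = 30·285 + 73
285 = 3·73 + 66
73 = 1·66 + 7
66 = 9·7 + 3
7 = 2·3 + 1
3 = 3·1 + 0
Since gcd(8623, 34777) = 1, back-substitute to write 1 as a combination:
1 = 7 − 2·3
1 = −2·66 + 19·7
1 = 19·73 − 21·66
1 = −21·285 + 82·73
1 = 82·8623 − 2481·285
1 = −2481·34777 + 10006·8623
So 8623·10006 ≡ 1 (mod 34777).

10006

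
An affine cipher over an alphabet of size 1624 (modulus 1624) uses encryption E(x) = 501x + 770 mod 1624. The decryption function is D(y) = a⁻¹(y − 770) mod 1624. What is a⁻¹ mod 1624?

765

gcd(1624, 501) by repeated division:
1624 = 3×501 + 121
501 = 4×121 + 17
121 = 7×17 + 2
17 = 8×2 + 1
2 = 2×1 + 0
The gcd is 1. Working backward:
1 = 17 − 8·2
1 = −8·121 + 57·17
1 = 57·501 − 236·121
1 = −236·1624 + 765·501
So 501·765 ≡ 1 (mod 1624).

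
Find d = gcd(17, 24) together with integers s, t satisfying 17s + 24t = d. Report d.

Apply Euclid's algorithm to 24 and 17:
24 = 1*17 + 7
17 = 2*7 + 3
7 = 2*3 + 1
3 = 3*1 + 0
gcd(17, 24) = 1.
Working backward:
1 = 7 − 2·3
1 = −2·17 + 5·7
1 = 5·24 − 7·17
So 1 = (5)·24 + (-7)·17.

1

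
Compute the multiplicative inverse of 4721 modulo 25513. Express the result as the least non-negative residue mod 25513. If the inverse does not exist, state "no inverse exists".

gcd(25513, 4721) by repeated division:
25513 = 5×4721 + 1908
4721 = 2×1908 + 905
1908 = 2×905 + 98
905 = 9×98 + 23
98 = 4×23 + 6
23 = 3×6 + 5
6 = 1×5 + 1
5 = 5×1 + 0
gcd = 1, so the inverse exists. Back-substitute:
1 = 6 − 5
1 = −23 + 4·6
1 = 4·98 − 17·23
1 = −17·905 + 157·98
1 = 157·1908 − 331·905
1 = −331·4721 + 819·1908
1 = 819·25513 − 4426·4721
Hence 4721⁻¹ ≡ -4426 ≡ 21087 (mod 25513).

21087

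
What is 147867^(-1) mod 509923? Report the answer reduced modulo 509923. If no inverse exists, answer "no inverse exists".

440149

gcd(509923, 147867) by repeated division:
509923 = 3×147867 + 66322
147867 = 2×66322 + 15223
66322 = 4×15223 + 5430
15223 = 2×5430 + 4363
5430 = 1×4363 + 1067
4363 = 4×1067 + 95
1067 = 11×95 + 22
95 = 4×22 + 7
22 = 3×7 + 1
7 = 7×1 + 0
Since gcd(147867, 509923) = 1, back-substitute to write 1 as a combination:
1 = 22 − 3·7
1 = −3·95 + 13·22
1 = 13·1067 − 146·95
1 = −146·4363 + 597·1067
1 = 597·5430 − 743·4363
1 = −743·15223 + 2083·5430
1 = 2083·66322 − 9075·15223
1 = −9075·147867 + 20233·66322
1 = 20233·509923 − 69774·147867
Thus 147867·(-69774) ≡ 1 (mod 509923); reducing, -69774 mod 509923 = 440149.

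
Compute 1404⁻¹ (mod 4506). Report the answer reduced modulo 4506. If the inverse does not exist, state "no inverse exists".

Euclidean algorithm on 4506, 1404:
4506 = 3*1404 + 294
1404 = 4*294 + 228
294 = 1*228 + 66
228 = 3*66 + 30
66 = 2*30 + 6
30 = 5*6 + 0
gcd(1404, 4506) = 6 ≠ 1, so 1404 has no multiplicative inverse modulo 4506.

no inverse exists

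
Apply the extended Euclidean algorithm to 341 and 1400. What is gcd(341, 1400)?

Apply Euclid's algorithm to 1400 and 341:
1400 = 4*341 + 36
341 = 9*36 + 17
36 = 2*17 + 2
17 = 8*2 + 1
2 = 2*1 + 0
gcd(341, 1400) = 1.
Express as a combination:
1 = 17 − 8·2
1 = −8·36 + 17·17
1 = 17·341 − 161·36
1 = −161·1400 + 661·341
So 1 = (-161)·1400 + (661)·341.

1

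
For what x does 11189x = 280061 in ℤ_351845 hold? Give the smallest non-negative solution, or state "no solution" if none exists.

273539

First find gcd(11189, 351845):
351845 = 31×11189 + 4986
11189 = 2×4986 + 1217
4986 = 4×1217 + 118
1217 = 10×118 + 37
118 = 3×37 + 7
37 = 5×7 + 2
7 = 3×2 + 1
2 = 2×1 + 0
gcd = 1, so a unique solution mod 351845 exists.
Back-substitute for the Bézout coefficients:
1 = 7 − 3·2
1 = −3·37 + 16·7
1 = 16·118 − 51·37
1 = −51·1217 + 526·118
1 = 526·4986 − 2155·1217
1 = −2155·11189 + 4836·4986
1 = 4836·351845 − 152071·11189
So 11189·(-152071) ≡ 1 (mod 351845), giving 11189⁻¹ ≡ 199774.
x ≡ 11189⁻¹·280061 ≡ 199774·280061 ≡ 273539 (mod 351845).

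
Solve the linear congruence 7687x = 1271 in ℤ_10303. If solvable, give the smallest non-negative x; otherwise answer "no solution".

First find gcd(7687, 10303):
10303 = 1×7687 + 2616
7687 = 2×2616 + 2455
2616 = 1×2455 + 161
2455 = 15×161 + 40
161 = 4×40 + 1
40 = 40×1 + 0
gcd = 1, so a unique solution mod 10303 exists.
Back-substitute for the Bézout coefficients:
1 = 161 − 4·40
1 = −4·2455 + 61·161
1 = 61·2616 − 65·2455
1 = −65·7687 + 191·2616
1 = 191·10303 − 256·7687
So 7687·(-256) ≡ 1 (mod 10303), giving 7687⁻¹ ≡ 10047.
x ≡ 7687⁻¹·1271 ≡ 10047·1271 ≡ 4320 (mod 10303).

4320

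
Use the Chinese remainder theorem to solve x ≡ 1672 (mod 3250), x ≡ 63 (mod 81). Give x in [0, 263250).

Write x = 1672 + 3250·k. Then 3250·k ≡ 63 − 1672 ≡ 11 (mod 81).
Need 3250⁻¹ mod 81. Extended Euclid on (81, 10):
81 = 8×10 + 1
10 = 10×1 + 0
Back-substitute:
1 = 81 − 8·10
3250⁻¹ ≡ 73 (mod 81), so k ≡ 73·11 ≡ 74 (mod 81).
x = 1672 + 3250·74 = 242172.

242172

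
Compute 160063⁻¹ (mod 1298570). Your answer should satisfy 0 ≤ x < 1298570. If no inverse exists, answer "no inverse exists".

427897

Apply the Euclidean algorithm to 1298570 and 160063:
1298570 = 8*160063 + 18066
160063 = 8*18066 + 15535
18066 = 1*15535 + 2531
15535 = 6*2531 + 349
2531 = 7*349 + 88
349 = 3*88 + 85
88 = 1*85 + 3
85 = 28*3 + 1
3 = 3*1 + 0
Since gcd(160063, 1298570) = 1, back-substitute to write 1 as a combination:
1 = 85 − 28·3
1 = −28·88 + 29·85
1 = 29·349 − 115·88
1 = −115·2531 + 834·349
1 = 834·15535 − 5119·2531
1 = −5119·18066 + 5953·15535
1 = 5953·160063 − 52743·18066
1 = −52743·1298570 + 427897·160063
So 160063·427897 ≡ 1 (mod 1298570).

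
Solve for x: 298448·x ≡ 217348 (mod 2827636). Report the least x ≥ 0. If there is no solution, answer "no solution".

First find gcd(298448, 2827636):
2827636 = 9×298448 + 141604
298448 = 2×141604 + 15240
141604 = 9×15240 + 4444
15240 = 3×4444 + 1908
4444 = 2×1908 + 628
1908 = 3×628 + 24
628 = 26×24 + 4
24 = 6×4 + 0
gcd = 4 and 4 | 217348, so solutions exist. Divide through by 4: 74612x ≡ 54337 (mod 706909).
Now find 74612⁻¹ mod 706909:
706909 = 9×74612 + 35401
74612 = 2×35401 + 3810
35401 = 9×3810 + 1111
3810 = 3×1111 + 477
1111 = 2×477 + 157
477 = 3×157 + 6
157 = 26×6 + 1
6 = 6×1 + 0
Back-substitute:
1 = 157 − 26·6
1 = −26·477 + 79·157
1 = 79·1111 − 184·477
1 = −184·3810 + 631·1111
1 = 631·35401 − 5863·3810
1 = −5863·74612 + 12357·35401
1 = 12357·706909 − 117076·74612
So 74612·(-117076) ≡ 1 (mod 706909), i.e. 74612⁻¹ ≡ 589833.
Then x ≡ 589833·54337 ≡ 622388 (mod 706909); the smallest non-negative solution is x = 622388.

622388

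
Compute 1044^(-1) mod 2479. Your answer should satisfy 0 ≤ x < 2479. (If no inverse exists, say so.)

1864

Apply the Euclidean algorithm to 2479 and 1044:
2479 = 2·1044 + 391
1044 = 2·391 + 262
391 = 1·262 + 129
262 = 2·129 + 4
129 = 32·4 + 1
4 = 4·1 + 0
gcd = 1, so the inverse exists. Back-substitute:
1 = 129 − 32·4
1 = −32·262 + 65·129
1 = 65·391 − 97·262
1 = −97·1044 + 259·391
1 = 259·2479 − 615·1044
Hence 1044⁻¹ ≡ -615 ≡ 1864 (mod 2479).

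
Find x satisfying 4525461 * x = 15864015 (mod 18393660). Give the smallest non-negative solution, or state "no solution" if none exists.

gcd(4525461, 18393660):
18393660 = 4*4525461 + 291816
4525461 = 15*291816 + 148221
291816 = 1*148221 + 143595
148221 = 1*143595 + 4626
143595 = 31*4626 + 189
4626 = 24*189 + 90
189 = 2*90 + 9
90 = 10*9 + 0
gcd = 9, but 9 ∤ 15864015, so the congruence has no solution.

no solution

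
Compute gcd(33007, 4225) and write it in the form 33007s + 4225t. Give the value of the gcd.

Repeated division:
33007 = 7×4225 + 3432
4225 = 1×3432 + 793
3432 = 4×793 + 260
793 = 3×260 + 13
260 = 20×13 + 0
gcd(33007, 4225) = 13.
Working backward:
13 = 793 − 3·260
13 = −3·3432 + 13·793
13 = 13·4225 − 16·3432
13 = −16·33007 + 125·4225
So 13 = (-16)·33007 + (125)·4225.

13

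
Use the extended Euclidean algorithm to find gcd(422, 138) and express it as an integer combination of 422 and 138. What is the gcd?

2

Euclidean algorithm:
422 = 3×138 + 8
138 = 17×8 + 2
8 = 4×2 + 0
gcd(422, 138) = 2.
Express as a combination:
2 = 138 − 17·8
2 = −17·422 + 52·138
So 2 = (-17)·422 + (52)·138.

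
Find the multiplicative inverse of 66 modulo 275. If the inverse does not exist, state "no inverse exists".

Compute gcd(66, 275):
275 = 4·66 + 11
66 = 6·11 + 0
Since gcd = 11 > 1, 66 is not a unit mod 275.

no inverse exists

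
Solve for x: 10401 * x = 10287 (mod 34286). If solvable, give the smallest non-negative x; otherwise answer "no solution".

15893

First find gcd(10401, 34286):
34286 = 3×10401 + 3083
10401 = 3×3083 + 1152
3083 = 2×1152 + 779
1152 = 1×779 + 373
779 = 2×373 + 33
373 = 11×33 + 10
33 = 3×10 + 3
10 = 3×3 + 1
3 = 3×1 + 0
gcd = 1, so a unique solution mod 34286 exists.
Back-substitute for the Bézout coefficients:
1 = 10 − 3·3
1 = −3·33 + 10·10
1 = 10·373 − 113·33
1 = −113·779 + 236·373
1 = 236·1152 − 349·779
1 = −349·3083 + 934·1152
1 = 934·10401 − 3151·3083
1 = −3151·34286 + 10387·10401
So 10401·(10387) ≡ 1 (mod 34286), giving 10401⁻¹ ≡ 10387.
x ≡ 10401⁻¹·10287 ≡ 10387·10287 ≡ 15893 (mod 34286).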